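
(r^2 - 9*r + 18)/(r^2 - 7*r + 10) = (r^2 - 9*r + 18)/(r^2 - 7*r + 10)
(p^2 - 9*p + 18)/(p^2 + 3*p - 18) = (p - 6)/(p + 6)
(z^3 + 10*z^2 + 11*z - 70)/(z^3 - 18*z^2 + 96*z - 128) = (z^2 + 12*z + 35)/(z^2 - 16*z + 64)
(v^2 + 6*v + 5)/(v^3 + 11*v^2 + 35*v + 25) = 1/(v + 5)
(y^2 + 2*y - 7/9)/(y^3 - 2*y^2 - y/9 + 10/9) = (9*y^2 + 18*y - 7)/(9*y^3 - 18*y^2 - y + 10)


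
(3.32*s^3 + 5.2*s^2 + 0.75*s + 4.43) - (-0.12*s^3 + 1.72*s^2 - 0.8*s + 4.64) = 3.44*s^3 + 3.48*s^2 + 1.55*s - 0.21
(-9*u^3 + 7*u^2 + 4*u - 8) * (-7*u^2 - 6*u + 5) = 63*u^5 + 5*u^4 - 115*u^3 + 67*u^2 + 68*u - 40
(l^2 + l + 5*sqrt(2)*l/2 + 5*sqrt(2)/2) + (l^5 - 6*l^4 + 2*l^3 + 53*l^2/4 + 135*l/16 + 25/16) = l^5 - 6*l^4 + 2*l^3 + 57*l^2/4 + 5*sqrt(2)*l/2 + 151*l/16 + 25/16 + 5*sqrt(2)/2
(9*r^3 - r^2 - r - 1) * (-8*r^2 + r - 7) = -72*r^5 + 17*r^4 - 56*r^3 + 14*r^2 + 6*r + 7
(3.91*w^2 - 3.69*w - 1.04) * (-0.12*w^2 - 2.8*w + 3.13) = -0.4692*w^4 - 10.5052*w^3 + 22.6951*w^2 - 8.6377*w - 3.2552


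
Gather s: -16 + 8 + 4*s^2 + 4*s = 4*s^2 + 4*s - 8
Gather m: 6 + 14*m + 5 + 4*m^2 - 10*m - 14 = 4*m^2 + 4*m - 3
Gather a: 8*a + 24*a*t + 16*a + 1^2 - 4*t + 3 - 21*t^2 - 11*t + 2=a*(24*t + 24) - 21*t^2 - 15*t + 6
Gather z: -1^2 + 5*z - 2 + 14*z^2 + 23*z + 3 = 14*z^2 + 28*z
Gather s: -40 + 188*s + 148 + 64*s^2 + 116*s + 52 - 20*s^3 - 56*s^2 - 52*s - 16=-20*s^3 + 8*s^2 + 252*s + 144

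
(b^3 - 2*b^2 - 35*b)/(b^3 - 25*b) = (b - 7)/(b - 5)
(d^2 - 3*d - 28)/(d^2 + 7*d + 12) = (d - 7)/(d + 3)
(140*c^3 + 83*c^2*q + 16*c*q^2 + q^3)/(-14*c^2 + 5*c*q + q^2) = (20*c^2 + 9*c*q + q^2)/(-2*c + q)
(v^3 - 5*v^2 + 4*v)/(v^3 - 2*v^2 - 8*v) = (v - 1)/(v + 2)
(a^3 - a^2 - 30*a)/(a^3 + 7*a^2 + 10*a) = (a - 6)/(a + 2)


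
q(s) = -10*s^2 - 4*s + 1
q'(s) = -20*s - 4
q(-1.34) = -11.60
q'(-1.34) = 22.80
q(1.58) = -30.28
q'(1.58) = -35.60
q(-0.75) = -1.62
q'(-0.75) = 11.00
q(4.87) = -255.65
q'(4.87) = -101.40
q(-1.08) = -6.34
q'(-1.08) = 17.60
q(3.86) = -163.44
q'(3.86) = -81.20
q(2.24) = -58.14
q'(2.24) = -48.80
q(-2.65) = -58.62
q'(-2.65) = 49.00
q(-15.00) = -2189.00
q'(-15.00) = 296.00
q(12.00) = -1487.00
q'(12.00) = -244.00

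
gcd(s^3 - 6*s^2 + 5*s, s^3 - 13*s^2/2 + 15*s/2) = s^2 - 5*s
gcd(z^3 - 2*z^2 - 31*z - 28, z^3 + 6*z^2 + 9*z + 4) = z^2 + 5*z + 4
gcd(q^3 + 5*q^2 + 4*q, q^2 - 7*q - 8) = q + 1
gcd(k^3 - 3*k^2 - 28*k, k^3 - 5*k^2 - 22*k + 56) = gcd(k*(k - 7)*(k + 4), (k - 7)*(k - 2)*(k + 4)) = k^2 - 3*k - 28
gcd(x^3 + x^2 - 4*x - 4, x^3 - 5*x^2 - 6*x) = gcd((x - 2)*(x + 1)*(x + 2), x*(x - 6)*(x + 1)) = x + 1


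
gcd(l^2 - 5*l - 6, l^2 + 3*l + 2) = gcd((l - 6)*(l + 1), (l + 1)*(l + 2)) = l + 1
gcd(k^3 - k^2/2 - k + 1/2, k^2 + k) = k + 1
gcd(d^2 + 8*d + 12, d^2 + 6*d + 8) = d + 2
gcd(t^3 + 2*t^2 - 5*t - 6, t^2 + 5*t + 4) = t + 1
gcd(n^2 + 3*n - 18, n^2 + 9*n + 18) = n + 6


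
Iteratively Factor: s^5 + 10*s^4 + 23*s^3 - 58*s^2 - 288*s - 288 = (s + 2)*(s^4 + 8*s^3 + 7*s^2 - 72*s - 144) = (s - 3)*(s + 2)*(s^3 + 11*s^2 + 40*s + 48) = (s - 3)*(s + 2)*(s + 4)*(s^2 + 7*s + 12) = (s - 3)*(s + 2)*(s + 3)*(s + 4)*(s + 4)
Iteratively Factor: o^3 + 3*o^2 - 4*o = (o + 4)*(o^2 - o) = (o - 1)*(o + 4)*(o)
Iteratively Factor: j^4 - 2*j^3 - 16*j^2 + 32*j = (j + 4)*(j^3 - 6*j^2 + 8*j) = (j - 2)*(j + 4)*(j^2 - 4*j) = j*(j - 2)*(j + 4)*(j - 4)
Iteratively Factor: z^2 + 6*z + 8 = (z + 4)*(z + 2)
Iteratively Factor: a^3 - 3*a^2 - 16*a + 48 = (a + 4)*(a^2 - 7*a + 12) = (a - 3)*(a + 4)*(a - 4)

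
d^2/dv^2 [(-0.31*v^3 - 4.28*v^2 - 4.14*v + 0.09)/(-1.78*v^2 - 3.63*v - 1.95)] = (-8.88178419700125e-16*v^5 + 2.8421709430404e-14*v^4 - 23.057574*v^3 - 77.6802059999999*v^2 - 82.636146*v - 27.807642)/(5.639752*v^6 + 34.503876*v^5 + 88.899786*v^4 + 123.430527*v^3 + 97.390215*v^2 + 41.409225*v + 7.414875)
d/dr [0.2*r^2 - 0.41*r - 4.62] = 0.4*r - 0.41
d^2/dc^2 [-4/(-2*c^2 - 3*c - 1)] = 8*(-4*c^2 - 6*c + (4*c + 3)^2 - 2)/(2*c^2 + 3*c + 1)^3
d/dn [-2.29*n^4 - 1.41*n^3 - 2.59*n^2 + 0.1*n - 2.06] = -9.16*n^3 - 4.23*n^2 - 5.18*n + 0.1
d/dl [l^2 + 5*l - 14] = 2*l + 5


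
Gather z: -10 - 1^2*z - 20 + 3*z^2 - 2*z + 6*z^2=9*z^2 - 3*z - 30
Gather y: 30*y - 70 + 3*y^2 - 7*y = 3*y^2 + 23*y - 70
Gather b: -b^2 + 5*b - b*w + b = -b^2 + b*(6 - w)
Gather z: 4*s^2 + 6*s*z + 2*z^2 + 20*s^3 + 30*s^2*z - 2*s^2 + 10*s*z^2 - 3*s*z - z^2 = 20*s^3 + 2*s^2 + z^2*(10*s + 1) + z*(30*s^2 + 3*s)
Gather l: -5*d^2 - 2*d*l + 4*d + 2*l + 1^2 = -5*d^2 + 4*d + l*(2 - 2*d) + 1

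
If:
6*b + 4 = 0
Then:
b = -2/3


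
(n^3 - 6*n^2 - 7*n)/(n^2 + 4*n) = (n^2 - 6*n - 7)/(n + 4)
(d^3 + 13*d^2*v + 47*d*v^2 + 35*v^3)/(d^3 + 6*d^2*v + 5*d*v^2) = (d + 7*v)/d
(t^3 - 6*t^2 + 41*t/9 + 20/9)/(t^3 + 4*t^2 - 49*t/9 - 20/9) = (t - 5)/(t + 5)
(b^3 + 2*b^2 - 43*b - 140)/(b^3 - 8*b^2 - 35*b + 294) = (b^2 + 9*b + 20)/(b^2 - b - 42)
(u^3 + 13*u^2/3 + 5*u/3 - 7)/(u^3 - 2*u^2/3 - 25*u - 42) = (u - 1)/(u - 6)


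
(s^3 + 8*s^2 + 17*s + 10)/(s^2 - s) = (s^3 + 8*s^2 + 17*s + 10)/(s*(s - 1))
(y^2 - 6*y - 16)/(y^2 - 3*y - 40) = (y + 2)/(y + 5)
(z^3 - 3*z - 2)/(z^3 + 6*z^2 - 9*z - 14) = (z + 1)/(z + 7)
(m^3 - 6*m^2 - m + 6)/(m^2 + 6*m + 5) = (m^2 - 7*m + 6)/(m + 5)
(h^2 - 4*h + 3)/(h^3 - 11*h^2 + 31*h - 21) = 1/(h - 7)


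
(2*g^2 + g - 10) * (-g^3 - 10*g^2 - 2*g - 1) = -2*g^5 - 21*g^4 - 4*g^3 + 96*g^2 + 19*g + 10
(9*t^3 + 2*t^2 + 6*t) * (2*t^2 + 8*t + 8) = 18*t^5 + 76*t^4 + 100*t^3 + 64*t^2 + 48*t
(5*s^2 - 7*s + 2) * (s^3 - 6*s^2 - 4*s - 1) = 5*s^5 - 37*s^4 + 24*s^3 + 11*s^2 - s - 2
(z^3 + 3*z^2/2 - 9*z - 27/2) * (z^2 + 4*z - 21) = z^5 + 11*z^4/2 - 24*z^3 - 81*z^2 + 135*z + 567/2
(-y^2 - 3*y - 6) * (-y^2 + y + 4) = y^4 + 2*y^3 - y^2 - 18*y - 24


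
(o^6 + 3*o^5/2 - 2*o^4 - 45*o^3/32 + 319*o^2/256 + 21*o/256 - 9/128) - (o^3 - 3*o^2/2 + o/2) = o^6 + 3*o^5/2 - 2*o^4 - 77*o^3/32 + 703*o^2/256 - 107*o/256 - 9/128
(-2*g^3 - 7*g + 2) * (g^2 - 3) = -2*g^5 - g^3 + 2*g^2 + 21*g - 6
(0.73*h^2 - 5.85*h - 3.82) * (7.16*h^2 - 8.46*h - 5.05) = 5.2268*h^4 - 48.0618*h^3 + 18.4533*h^2 + 61.8597*h + 19.291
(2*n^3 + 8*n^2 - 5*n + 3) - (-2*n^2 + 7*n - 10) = 2*n^3 + 10*n^2 - 12*n + 13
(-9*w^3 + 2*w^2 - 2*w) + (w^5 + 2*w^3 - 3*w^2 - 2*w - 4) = w^5 - 7*w^3 - w^2 - 4*w - 4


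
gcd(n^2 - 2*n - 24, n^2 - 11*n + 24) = 1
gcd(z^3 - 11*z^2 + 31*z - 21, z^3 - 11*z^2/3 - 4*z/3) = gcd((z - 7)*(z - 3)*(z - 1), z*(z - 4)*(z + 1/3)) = 1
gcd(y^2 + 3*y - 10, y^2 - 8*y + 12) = y - 2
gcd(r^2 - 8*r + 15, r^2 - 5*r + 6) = r - 3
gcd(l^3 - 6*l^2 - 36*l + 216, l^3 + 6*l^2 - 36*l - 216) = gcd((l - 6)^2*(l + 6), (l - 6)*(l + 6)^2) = l^2 - 36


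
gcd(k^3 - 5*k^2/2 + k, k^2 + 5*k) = k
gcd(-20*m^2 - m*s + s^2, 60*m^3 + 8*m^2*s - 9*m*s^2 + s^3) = -5*m + s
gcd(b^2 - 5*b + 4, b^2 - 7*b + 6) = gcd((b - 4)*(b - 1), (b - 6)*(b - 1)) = b - 1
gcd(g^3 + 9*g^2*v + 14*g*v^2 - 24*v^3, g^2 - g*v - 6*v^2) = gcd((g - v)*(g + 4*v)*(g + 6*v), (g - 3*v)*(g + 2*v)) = 1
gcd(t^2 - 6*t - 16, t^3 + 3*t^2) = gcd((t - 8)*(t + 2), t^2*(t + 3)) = 1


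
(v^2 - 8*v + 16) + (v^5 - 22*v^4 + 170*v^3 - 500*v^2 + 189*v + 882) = v^5 - 22*v^4 + 170*v^3 - 499*v^2 + 181*v + 898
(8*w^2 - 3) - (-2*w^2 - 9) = 10*w^2 + 6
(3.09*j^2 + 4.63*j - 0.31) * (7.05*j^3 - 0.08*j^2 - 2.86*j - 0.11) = 21.7845*j^5 + 32.3943*j^4 - 11.3933*j^3 - 13.5569*j^2 + 0.3773*j + 0.0341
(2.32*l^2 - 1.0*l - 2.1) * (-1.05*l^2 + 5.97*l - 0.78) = -2.436*l^4 + 14.9004*l^3 - 5.5746*l^2 - 11.757*l + 1.638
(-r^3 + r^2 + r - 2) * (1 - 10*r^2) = 10*r^5 - 10*r^4 - 11*r^3 + 21*r^2 + r - 2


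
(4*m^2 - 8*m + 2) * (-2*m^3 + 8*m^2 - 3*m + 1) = -8*m^5 + 48*m^4 - 80*m^3 + 44*m^2 - 14*m + 2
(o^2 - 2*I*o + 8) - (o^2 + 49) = -2*I*o - 41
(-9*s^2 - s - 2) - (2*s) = -9*s^2 - 3*s - 2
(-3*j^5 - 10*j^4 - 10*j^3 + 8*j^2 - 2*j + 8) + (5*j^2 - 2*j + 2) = -3*j^5 - 10*j^4 - 10*j^3 + 13*j^2 - 4*j + 10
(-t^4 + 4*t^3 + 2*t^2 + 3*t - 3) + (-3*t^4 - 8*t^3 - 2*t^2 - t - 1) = -4*t^4 - 4*t^3 + 2*t - 4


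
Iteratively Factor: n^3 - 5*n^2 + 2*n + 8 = (n + 1)*(n^2 - 6*n + 8) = (n - 2)*(n + 1)*(n - 4)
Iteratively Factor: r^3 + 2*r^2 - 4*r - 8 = (r + 2)*(r^2 - 4) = (r + 2)^2*(r - 2)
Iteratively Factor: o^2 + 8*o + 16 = (o + 4)*(o + 4)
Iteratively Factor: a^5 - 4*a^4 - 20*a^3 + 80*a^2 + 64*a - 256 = (a + 4)*(a^4 - 8*a^3 + 12*a^2 + 32*a - 64) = (a - 4)*(a + 4)*(a^3 - 4*a^2 - 4*a + 16) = (a - 4)*(a + 2)*(a + 4)*(a^2 - 6*a + 8) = (a - 4)*(a - 2)*(a + 2)*(a + 4)*(a - 4)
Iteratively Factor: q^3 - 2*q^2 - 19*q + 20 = (q + 4)*(q^2 - 6*q + 5) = (q - 1)*(q + 4)*(q - 5)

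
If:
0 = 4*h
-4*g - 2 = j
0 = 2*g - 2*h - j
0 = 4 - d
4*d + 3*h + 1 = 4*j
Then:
No Solution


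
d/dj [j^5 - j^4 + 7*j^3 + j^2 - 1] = j*(5*j^3 - 4*j^2 + 21*j + 2)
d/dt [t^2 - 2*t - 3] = 2*t - 2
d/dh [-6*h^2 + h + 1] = 1 - 12*h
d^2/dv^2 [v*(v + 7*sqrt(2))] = 2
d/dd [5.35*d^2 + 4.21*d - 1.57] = 10.7*d + 4.21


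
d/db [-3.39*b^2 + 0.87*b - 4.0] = 0.87 - 6.78*b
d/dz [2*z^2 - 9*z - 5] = 4*z - 9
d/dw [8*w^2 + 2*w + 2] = 16*w + 2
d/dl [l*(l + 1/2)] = 2*l + 1/2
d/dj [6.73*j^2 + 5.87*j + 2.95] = 13.46*j + 5.87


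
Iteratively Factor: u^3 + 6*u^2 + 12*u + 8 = (u + 2)*(u^2 + 4*u + 4) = (u + 2)^2*(u + 2)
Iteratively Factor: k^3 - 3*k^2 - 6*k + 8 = (k + 2)*(k^2 - 5*k + 4) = (k - 4)*(k + 2)*(k - 1)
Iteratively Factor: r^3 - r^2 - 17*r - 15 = (r + 3)*(r^2 - 4*r - 5) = (r - 5)*(r + 3)*(r + 1)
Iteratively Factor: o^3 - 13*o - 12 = (o + 1)*(o^2 - o - 12) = (o - 4)*(o + 1)*(o + 3)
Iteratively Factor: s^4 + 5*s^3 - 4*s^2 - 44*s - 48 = (s + 2)*(s^3 + 3*s^2 - 10*s - 24) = (s + 2)^2*(s^2 + s - 12) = (s + 2)^2*(s + 4)*(s - 3)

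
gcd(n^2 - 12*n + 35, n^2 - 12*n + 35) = n^2 - 12*n + 35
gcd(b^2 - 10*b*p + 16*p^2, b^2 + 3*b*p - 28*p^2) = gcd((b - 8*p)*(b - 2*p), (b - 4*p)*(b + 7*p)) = 1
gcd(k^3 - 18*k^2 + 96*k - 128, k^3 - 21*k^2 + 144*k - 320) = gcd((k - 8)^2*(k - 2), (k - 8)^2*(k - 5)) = k^2 - 16*k + 64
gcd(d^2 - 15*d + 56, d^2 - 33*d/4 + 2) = d - 8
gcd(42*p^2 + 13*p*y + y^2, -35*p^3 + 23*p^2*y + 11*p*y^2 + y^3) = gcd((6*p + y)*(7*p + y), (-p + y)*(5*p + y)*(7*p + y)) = 7*p + y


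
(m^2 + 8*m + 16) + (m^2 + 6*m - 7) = 2*m^2 + 14*m + 9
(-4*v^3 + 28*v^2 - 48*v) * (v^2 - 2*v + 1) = -4*v^5 + 36*v^4 - 108*v^3 + 124*v^2 - 48*v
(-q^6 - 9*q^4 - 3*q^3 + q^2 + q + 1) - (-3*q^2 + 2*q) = -q^6 - 9*q^4 - 3*q^3 + 4*q^2 - q + 1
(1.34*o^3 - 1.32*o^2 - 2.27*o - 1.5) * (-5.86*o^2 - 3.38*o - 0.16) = -7.8524*o^5 + 3.206*o^4 + 17.5494*o^3 + 16.6738*o^2 + 5.4332*o + 0.24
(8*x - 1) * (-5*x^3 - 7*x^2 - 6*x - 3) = -40*x^4 - 51*x^3 - 41*x^2 - 18*x + 3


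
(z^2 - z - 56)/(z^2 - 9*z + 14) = (z^2 - z - 56)/(z^2 - 9*z + 14)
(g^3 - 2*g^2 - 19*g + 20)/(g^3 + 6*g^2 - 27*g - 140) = (g - 1)/(g + 7)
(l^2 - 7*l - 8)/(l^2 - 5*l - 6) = (l - 8)/(l - 6)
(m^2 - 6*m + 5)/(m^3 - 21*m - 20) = (m - 1)/(m^2 + 5*m + 4)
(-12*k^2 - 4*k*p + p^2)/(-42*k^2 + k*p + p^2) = (2*k + p)/(7*k + p)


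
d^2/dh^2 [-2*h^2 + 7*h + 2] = -4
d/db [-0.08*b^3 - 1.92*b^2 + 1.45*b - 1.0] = -0.24*b^2 - 3.84*b + 1.45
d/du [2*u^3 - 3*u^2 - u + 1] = 6*u^2 - 6*u - 1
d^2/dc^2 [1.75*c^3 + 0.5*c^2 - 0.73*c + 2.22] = 10.5*c + 1.0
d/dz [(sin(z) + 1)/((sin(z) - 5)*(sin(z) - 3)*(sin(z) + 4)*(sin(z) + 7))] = (-3*sin(z)^4 - 10*sin(z)^3 + 36*sin(z)^2 + 90*sin(z) + 479)*cos(z)/((sin(z) - 5)^2*(sin(z) - 3)^2*(sin(z) + 4)^2*(sin(z) + 7)^2)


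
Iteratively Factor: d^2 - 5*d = (d)*(d - 5)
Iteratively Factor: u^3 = (u)*(u^2) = u^2*(u)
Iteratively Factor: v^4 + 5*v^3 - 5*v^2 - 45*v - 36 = (v + 4)*(v^3 + v^2 - 9*v - 9) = (v + 1)*(v + 4)*(v^2 - 9) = (v - 3)*(v + 1)*(v + 4)*(v + 3)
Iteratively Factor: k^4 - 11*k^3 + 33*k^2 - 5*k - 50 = (k - 2)*(k^3 - 9*k^2 + 15*k + 25) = (k - 2)*(k + 1)*(k^2 - 10*k + 25) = (k - 5)*(k - 2)*(k + 1)*(k - 5)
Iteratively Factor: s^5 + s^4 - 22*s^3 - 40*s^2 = (s + 2)*(s^4 - s^3 - 20*s^2) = s*(s + 2)*(s^3 - s^2 - 20*s) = s*(s - 5)*(s + 2)*(s^2 + 4*s) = s^2*(s - 5)*(s + 2)*(s + 4)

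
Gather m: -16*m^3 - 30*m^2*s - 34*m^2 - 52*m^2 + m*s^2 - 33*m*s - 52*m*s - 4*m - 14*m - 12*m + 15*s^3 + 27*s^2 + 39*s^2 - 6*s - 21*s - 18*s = -16*m^3 + m^2*(-30*s - 86) + m*(s^2 - 85*s - 30) + 15*s^3 + 66*s^2 - 45*s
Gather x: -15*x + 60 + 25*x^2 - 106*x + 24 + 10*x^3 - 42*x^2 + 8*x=10*x^3 - 17*x^2 - 113*x + 84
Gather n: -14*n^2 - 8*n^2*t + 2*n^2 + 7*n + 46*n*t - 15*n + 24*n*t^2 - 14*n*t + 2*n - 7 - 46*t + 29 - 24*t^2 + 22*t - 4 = n^2*(-8*t - 12) + n*(24*t^2 + 32*t - 6) - 24*t^2 - 24*t + 18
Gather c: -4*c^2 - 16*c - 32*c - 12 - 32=-4*c^2 - 48*c - 44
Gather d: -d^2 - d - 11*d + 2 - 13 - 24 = -d^2 - 12*d - 35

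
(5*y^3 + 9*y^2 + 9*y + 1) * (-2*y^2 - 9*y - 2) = -10*y^5 - 63*y^4 - 109*y^3 - 101*y^2 - 27*y - 2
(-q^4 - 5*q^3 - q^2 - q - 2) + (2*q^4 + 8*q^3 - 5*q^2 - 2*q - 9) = q^4 + 3*q^3 - 6*q^2 - 3*q - 11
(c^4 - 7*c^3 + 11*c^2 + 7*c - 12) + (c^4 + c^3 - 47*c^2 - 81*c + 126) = 2*c^4 - 6*c^3 - 36*c^2 - 74*c + 114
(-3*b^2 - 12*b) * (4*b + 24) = -12*b^3 - 120*b^2 - 288*b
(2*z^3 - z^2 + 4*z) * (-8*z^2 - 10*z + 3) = -16*z^5 - 12*z^4 - 16*z^3 - 43*z^2 + 12*z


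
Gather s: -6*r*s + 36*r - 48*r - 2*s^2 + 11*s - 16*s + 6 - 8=-12*r - 2*s^2 + s*(-6*r - 5) - 2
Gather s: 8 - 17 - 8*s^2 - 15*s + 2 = -8*s^2 - 15*s - 7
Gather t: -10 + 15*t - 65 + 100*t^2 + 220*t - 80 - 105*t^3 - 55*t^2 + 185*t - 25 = -105*t^3 + 45*t^2 + 420*t - 180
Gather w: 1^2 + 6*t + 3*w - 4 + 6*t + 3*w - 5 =12*t + 6*w - 8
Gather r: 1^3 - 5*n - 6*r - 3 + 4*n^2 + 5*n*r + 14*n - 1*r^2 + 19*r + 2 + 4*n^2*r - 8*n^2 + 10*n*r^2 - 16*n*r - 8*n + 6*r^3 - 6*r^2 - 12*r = -4*n^2 + n + 6*r^3 + r^2*(10*n - 7) + r*(4*n^2 - 11*n + 1)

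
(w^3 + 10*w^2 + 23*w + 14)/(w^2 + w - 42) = (w^2 + 3*w + 2)/(w - 6)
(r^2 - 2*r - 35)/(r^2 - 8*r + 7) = (r + 5)/(r - 1)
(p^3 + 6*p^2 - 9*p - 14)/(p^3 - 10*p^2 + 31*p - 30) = (p^2 + 8*p + 7)/(p^2 - 8*p + 15)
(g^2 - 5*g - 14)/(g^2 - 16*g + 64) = (g^2 - 5*g - 14)/(g^2 - 16*g + 64)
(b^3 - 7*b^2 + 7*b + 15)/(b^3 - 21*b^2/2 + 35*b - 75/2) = 2*(b + 1)/(2*b - 5)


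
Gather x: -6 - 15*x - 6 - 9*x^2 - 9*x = -9*x^2 - 24*x - 12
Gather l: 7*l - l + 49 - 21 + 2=6*l + 30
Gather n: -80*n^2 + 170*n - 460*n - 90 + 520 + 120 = -80*n^2 - 290*n + 550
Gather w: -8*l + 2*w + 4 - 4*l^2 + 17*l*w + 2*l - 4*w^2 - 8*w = -4*l^2 - 6*l - 4*w^2 + w*(17*l - 6) + 4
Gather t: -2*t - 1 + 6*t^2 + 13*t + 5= 6*t^2 + 11*t + 4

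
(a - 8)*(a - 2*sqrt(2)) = a^2 - 8*a - 2*sqrt(2)*a + 16*sqrt(2)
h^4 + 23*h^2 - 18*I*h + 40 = (h - 4*I)*(h - 2*I)*(h + I)*(h + 5*I)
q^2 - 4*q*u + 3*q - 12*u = (q + 3)*(q - 4*u)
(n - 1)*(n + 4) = n^2 + 3*n - 4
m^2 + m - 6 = (m - 2)*(m + 3)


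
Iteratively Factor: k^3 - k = (k - 1)*(k^2 + k) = (k - 1)*(k + 1)*(k)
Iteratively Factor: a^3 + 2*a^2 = (a)*(a^2 + 2*a) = a^2*(a + 2)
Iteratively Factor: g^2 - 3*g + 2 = (g - 1)*(g - 2)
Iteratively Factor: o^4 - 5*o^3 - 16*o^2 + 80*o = (o - 5)*(o^3 - 16*o) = (o - 5)*(o - 4)*(o^2 + 4*o) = o*(o - 5)*(o - 4)*(o + 4)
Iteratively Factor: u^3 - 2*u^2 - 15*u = (u + 3)*(u^2 - 5*u) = u*(u + 3)*(u - 5)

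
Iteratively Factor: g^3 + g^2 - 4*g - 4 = (g + 2)*(g^2 - g - 2) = (g - 2)*(g + 2)*(g + 1)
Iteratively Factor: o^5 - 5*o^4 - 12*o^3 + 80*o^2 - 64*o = (o - 1)*(o^4 - 4*o^3 - 16*o^2 + 64*o) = (o - 1)*(o + 4)*(o^3 - 8*o^2 + 16*o) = (o - 4)*(o - 1)*(o + 4)*(o^2 - 4*o) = (o - 4)^2*(o - 1)*(o + 4)*(o)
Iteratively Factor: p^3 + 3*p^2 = (p)*(p^2 + 3*p) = p*(p + 3)*(p)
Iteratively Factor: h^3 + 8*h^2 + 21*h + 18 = (h + 2)*(h^2 + 6*h + 9) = (h + 2)*(h + 3)*(h + 3)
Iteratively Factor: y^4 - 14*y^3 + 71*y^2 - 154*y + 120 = (y - 3)*(y^3 - 11*y^2 + 38*y - 40) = (y - 5)*(y - 3)*(y^2 - 6*y + 8) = (y - 5)*(y - 4)*(y - 3)*(y - 2)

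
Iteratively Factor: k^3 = (k)*(k^2) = k^2*(k)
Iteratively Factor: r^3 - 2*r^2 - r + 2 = (r - 2)*(r^2 - 1) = (r - 2)*(r + 1)*(r - 1)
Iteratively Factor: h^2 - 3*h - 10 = (h - 5)*(h + 2)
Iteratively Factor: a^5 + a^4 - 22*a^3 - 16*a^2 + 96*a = (a)*(a^4 + a^3 - 22*a^2 - 16*a + 96) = a*(a - 2)*(a^3 + 3*a^2 - 16*a - 48) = a*(a - 2)*(a + 3)*(a^2 - 16) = a*(a - 4)*(a - 2)*(a + 3)*(a + 4)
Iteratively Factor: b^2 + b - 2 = (b - 1)*(b + 2)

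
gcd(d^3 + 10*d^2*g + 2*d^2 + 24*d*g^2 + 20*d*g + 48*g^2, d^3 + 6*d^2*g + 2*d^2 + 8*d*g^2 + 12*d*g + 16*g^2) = d^2 + 4*d*g + 2*d + 8*g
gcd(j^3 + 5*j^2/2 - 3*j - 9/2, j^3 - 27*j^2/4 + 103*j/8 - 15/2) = j - 3/2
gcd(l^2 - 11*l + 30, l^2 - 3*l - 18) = l - 6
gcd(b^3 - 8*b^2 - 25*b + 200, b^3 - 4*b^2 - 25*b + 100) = b^2 - 25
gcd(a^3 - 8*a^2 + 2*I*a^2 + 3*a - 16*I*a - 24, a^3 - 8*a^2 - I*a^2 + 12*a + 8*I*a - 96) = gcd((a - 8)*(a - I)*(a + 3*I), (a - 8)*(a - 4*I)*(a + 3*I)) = a^2 + a*(-8 + 3*I) - 24*I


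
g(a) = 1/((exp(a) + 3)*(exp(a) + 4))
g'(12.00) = 0.00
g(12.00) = 0.00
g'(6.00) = 0.00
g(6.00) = 0.00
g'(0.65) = -0.02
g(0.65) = 0.03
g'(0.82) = -0.02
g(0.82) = 0.03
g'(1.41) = -0.02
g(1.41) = 0.02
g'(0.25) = -0.02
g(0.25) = 0.04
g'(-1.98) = -0.01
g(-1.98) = 0.08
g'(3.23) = -0.00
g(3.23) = 0.00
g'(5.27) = -0.00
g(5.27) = 0.00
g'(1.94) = -0.01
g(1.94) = 0.01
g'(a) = -exp(a)/((exp(a) + 3)*(exp(a) + 4)^2) - exp(a)/((exp(a) + 3)^2*(exp(a) + 4)) = (-2*exp(a) - 7)*exp(a)/(exp(4*a) + 14*exp(3*a) + 73*exp(2*a) + 168*exp(a) + 144)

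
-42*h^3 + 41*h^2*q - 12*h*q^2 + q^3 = (-7*h + q)*(-3*h + q)*(-2*h + q)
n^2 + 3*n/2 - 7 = (n - 2)*(n + 7/2)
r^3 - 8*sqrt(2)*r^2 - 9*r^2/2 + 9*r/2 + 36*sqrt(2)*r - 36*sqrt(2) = (r - 3)*(r - 3/2)*(r - 8*sqrt(2))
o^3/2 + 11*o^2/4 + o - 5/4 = (o/2 + 1/2)*(o - 1/2)*(o + 5)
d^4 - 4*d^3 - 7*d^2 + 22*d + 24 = (d - 4)*(d - 3)*(d + 1)*(d + 2)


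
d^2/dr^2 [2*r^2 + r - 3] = 4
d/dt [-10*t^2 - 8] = -20*t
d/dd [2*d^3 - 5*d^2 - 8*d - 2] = 6*d^2 - 10*d - 8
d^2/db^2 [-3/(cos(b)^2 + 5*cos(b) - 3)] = 3*(4*sin(b)^4 - 15*sin(b)^2*cos(b) - 39*sin(b)^2 - 21)/(cos(b)^2 + 5*cos(b) - 3)^3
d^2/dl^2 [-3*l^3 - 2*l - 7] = -18*l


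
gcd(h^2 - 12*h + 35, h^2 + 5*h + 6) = 1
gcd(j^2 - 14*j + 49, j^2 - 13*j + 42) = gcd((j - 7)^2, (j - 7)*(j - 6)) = j - 7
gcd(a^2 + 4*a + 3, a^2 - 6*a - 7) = a + 1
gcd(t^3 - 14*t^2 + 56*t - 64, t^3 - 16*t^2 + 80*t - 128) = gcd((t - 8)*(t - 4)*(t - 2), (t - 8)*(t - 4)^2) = t^2 - 12*t + 32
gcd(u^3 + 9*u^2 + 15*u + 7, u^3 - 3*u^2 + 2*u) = 1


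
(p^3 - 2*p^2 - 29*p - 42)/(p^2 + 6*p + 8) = (p^2 - 4*p - 21)/(p + 4)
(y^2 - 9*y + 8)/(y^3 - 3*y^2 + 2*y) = (y - 8)/(y*(y - 2))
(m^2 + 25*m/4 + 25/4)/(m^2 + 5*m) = (m + 5/4)/m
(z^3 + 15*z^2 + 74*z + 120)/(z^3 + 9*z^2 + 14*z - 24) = (z + 5)/(z - 1)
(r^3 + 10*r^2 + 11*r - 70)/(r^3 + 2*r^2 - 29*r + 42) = (r + 5)/(r - 3)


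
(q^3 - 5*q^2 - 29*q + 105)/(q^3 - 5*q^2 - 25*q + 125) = (q^2 - 10*q + 21)/(q^2 - 10*q + 25)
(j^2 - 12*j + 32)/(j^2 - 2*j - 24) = (-j^2 + 12*j - 32)/(-j^2 + 2*j + 24)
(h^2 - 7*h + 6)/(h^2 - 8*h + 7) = (h - 6)/(h - 7)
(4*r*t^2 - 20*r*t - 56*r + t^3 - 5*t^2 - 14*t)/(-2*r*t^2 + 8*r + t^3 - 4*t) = (-4*r*t + 28*r - t^2 + 7*t)/(2*r*t - 4*r - t^2 + 2*t)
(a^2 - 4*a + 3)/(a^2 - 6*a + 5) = (a - 3)/(a - 5)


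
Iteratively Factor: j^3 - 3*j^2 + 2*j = (j - 2)*(j^2 - j) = (j - 2)*(j - 1)*(j)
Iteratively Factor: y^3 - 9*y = (y)*(y^2 - 9) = y*(y - 3)*(y + 3)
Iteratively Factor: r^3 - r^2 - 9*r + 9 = (r - 3)*(r^2 + 2*r - 3) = (r - 3)*(r + 3)*(r - 1)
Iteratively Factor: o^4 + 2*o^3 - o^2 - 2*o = (o + 1)*(o^3 + o^2 - 2*o) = o*(o + 1)*(o^2 + o - 2) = o*(o - 1)*(o + 1)*(o + 2)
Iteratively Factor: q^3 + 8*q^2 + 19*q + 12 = (q + 4)*(q^2 + 4*q + 3) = (q + 1)*(q + 4)*(q + 3)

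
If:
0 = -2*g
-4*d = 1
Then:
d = -1/4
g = 0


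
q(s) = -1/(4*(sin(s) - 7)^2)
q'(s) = cos(s)/(2*(sin(s) - 7)^3)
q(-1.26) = -0.00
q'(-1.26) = -0.00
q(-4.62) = -0.01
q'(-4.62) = 0.00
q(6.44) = -0.01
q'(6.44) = -0.00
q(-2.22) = -0.00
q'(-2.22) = 0.00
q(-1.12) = -0.00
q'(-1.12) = -0.00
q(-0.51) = -0.00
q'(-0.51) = -0.00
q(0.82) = -0.01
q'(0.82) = -0.00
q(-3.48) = -0.01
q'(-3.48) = 0.00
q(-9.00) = 0.00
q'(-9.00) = 0.00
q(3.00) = -0.00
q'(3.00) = 0.00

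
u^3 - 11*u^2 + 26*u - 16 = (u - 8)*(u - 2)*(u - 1)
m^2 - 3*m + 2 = (m - 2)*(m - 1)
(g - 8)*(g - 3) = g^2 - 11*g + 24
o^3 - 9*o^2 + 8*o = o*(o - 8)*(o - 1)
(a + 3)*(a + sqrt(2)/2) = a^2 + sqrt(2)*a/2 + 3*a + 3*sqrt(2)/2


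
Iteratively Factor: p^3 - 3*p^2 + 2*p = (p - 2)*(p^2 - p) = (p - 2)*(p - 1)*(p)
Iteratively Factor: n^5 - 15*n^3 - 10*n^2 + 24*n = (n)*(n^4 - 15*n^2 - 10*n + 24) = n*(n + 3)*(n^3 - 3*n^2 - 6*n + 8) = n*(n - 1)*(n + 3)*(n^2 - 2*n - 8) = n*(n - 1)*(n + 2)*(n + 3)*(n - 4)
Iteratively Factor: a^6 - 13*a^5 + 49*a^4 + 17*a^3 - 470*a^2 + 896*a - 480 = (a + 3)*(a^5 - 16*a^4 + 97*a^3 - 274*a^2 + 352*a - 160) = (a - 4)*(a + 3)*(a^4 - 12*a^3 + 49*a^2 - 78*a + 40) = (a - 5)*(a - 4)*(a + 3)*(a^3 - 7*a^2 + 14*a - 8) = (a - 5)*(a - 4)^2*(a + 3)*(a^2 - 3*a + 2) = (a - 5)*(a - 4)^2*(a - 2)*(a + 3)*(a - 1)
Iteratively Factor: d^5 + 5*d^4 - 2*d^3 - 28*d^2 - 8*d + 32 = (d - 2)*(d^4 + 7*d^3 + 12*d^2 - 4*d - 16) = (d - 2)*(d + 2)*(d^3 + 5*d^2 + 2*d - 8) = (d - 2)*(d + 2)*(d + 4)*(d^2 + d - 2) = (d - 2)*(d + 2)^2*(d + 4)*(d - 1)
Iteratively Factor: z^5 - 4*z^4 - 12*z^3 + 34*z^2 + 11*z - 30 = (z + 1)*(z^4 - 5*z^3 - 7*z^2 + 41*z - 30) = (z - 5)*(z + 1)*(z^3 - 7*z + 6) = (z - 5)*(z + 1)*(z + 3)*(z^2 - 3*z + 2) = (z - 5)*(z - 1)*(z + 1)*(z + 3)*(z - 2)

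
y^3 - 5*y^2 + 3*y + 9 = (y - 3)^2*(y + 1)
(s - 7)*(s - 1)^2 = s^3 - 9*s^2 + 15*s - 7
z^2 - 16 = (z - 4)*(z + 4)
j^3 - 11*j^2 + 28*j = j*(j - 7)*(j - 4)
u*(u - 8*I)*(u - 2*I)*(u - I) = u^4 - 11*I*u^3 - 26*u^2 + 16*I*u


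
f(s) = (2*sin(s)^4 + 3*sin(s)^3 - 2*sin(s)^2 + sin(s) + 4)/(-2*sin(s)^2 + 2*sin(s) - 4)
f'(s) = (4*sin(s)*cos(s) - 2*cos(s))*(2*sin(s)^4 + 3*sin(s)^3 - 2*sin(s)^2 + sin(s) + 4)/(-2*sin(s)^2 + 2*sin(s) - 4)^2 + (8*sin(s)^3*cos(s) + 9*sin(s)^2*cos(s) - 4*sin(s)*cos(s) + cos(s))/(-2*sin(s)^2 + 2*sin(s) - 4) = (-4*sin(s)^5 + 3*sin(s)^4 - 10*sin(s)^3 - 19*sin(s)^2 + 16*sin(s) - 6)*cos(s)/(2*(sin(s)^2 - sin(s) + 2)^2)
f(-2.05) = -0.09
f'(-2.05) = 0.41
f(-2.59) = -0.47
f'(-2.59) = 0.97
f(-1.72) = -0.01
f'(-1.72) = 0.11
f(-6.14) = -1.09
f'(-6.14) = -0.58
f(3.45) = -0.72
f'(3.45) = 1.02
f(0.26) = -1.16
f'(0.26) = -0.49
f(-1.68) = -0.00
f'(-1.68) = 0.08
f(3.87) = -0.31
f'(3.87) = 0.81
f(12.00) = -0.46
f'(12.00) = -0.96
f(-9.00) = -0.60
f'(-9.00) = 1.02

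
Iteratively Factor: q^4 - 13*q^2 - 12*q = (q - 4)*(q^3 + 4*q^2 + 3*q) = (q - 4)*(q + 3)*(q^2 + q) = (q - 4)*(q + 1)*(q + 3)*(q)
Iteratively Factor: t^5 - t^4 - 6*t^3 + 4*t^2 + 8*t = (t + 2)*(t^4 - 3*t^3 + 4*t) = (t + 1)*(t + 2)*(t^3 - 4*t^2 + 4*t) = (t - 2)*(t + 1)*(t + 2)*(t^2 - 2*t) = (t - 2)^2*(t + 1)*(t + 2)*(t)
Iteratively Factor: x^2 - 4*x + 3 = (x - 3)*(x - 1)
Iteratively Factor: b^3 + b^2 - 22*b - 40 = (b + 2)*(b^2 - b - 20) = (b - 5)*(b + 2)*(b + 4)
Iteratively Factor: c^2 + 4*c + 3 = (c + 1)*(c + 3)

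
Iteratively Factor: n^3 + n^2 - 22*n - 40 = (n - 5)*(n^2 + 6*n + 8) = (n - 5)*(n + 2)*(n + 4)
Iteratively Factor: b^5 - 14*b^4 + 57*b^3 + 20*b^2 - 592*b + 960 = (b + 3)*(b^4 - 17*b^3 + 108*b^2 - 304*b + 320) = (b - 4)*(b + 3)*(b^3 - 13*b^2 + 56*b - 80) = (b - 4)^2*(b + 3)*(b^2 - 9*b + 20) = (b - 5)*(b - 4)^2*(b + 3)*(b - 4)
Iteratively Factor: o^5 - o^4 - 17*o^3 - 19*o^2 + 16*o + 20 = (o + 1)*(o^4 - 2*o^3 - 15*o^2 - 4*o + 20) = (o - 1)*(o + 1)*(o^3 - o^2 - 16*o - 20) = (o - 1)*(o + 1)*(o + 2)*(o^2 - 3*o - 10) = (o - 5)*(o - 1)*(o + 1)*(o + 2)*(o + 2)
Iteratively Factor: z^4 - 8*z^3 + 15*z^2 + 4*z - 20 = (z - 2)*(z^3 - 6*z^2 + 3*z + 10) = (z - 2)*(z + 1)*(z^2 - 7*z + 10) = (z - 2)^2*(z + 1)*(z - 5)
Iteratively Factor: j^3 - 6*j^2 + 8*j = (j - 2)*(j^2 - 4*j) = j*(j - 2)*(j - 4)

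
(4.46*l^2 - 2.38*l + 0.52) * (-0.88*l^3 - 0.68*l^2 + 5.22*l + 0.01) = -3.9248*l^5 - 0.938400000000001*l^4 + 24.442*l^3 - 12.7326*l^2 + 2.6906*l + 0.0052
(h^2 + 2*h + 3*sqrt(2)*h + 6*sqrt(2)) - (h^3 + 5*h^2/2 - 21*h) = -h^3 - 3*h^2/2 + 3*sqrt(2)*h + 23*h + 6*sqrt(2)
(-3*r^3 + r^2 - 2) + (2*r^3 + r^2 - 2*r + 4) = -r^3 + 2*r^2 - 2*r + 2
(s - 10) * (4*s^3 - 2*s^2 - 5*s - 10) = 4*s^4 - 42*s^3 + 15*s^2 + 40*s + 100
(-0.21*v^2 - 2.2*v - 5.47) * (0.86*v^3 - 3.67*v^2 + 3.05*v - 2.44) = -0.1806*v^5 - 1.1213*v^4 + 2.7293*v^3 + 13.8773*v^2 - 11.3155*v + 13.3468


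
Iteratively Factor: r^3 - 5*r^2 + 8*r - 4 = (r - 2)*(r^2 - 3*r + 2) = (r - 2)*(r - 1)*(r - 2)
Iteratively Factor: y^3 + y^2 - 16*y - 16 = (y + 4)*(y^2 - 3*y - 4) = (y + 1)*(y + 4)*(y - 4)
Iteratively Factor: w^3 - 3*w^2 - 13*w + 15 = (w - 5)*(w^2 + 2*w - 3) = (w - 5)*(w + 3)*(w - 1)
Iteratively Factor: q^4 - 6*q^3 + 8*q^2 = (q - 4)*(q^3 - 2*q^2) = q*(q - 4)*(q^2 - 2*q) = q*(q - 4)*(q - 2)*(q)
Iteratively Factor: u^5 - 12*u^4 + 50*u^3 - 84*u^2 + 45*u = (u - 1)*(u^4 - 11*u^3 + 39*u^2 - 45*u) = (u - 3)*(u - 1)*(u^3 - 8*u^2 + 15*u) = u*(u - 3)*(u - 1)*(u^2 - 8*u + 15) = u*(u - 3)^2*(u - 1)*(u - 5)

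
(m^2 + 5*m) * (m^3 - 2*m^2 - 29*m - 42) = m^5 + 3*m^4 - 39*m^3 - 187*m^2 - 210*m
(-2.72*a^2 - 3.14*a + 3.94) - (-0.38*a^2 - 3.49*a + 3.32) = -2.34*a^2 + 0.35*a + 0.62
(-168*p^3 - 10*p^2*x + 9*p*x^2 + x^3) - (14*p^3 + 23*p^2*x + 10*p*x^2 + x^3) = -182*p^3 - 33*p^2*x - p*x^2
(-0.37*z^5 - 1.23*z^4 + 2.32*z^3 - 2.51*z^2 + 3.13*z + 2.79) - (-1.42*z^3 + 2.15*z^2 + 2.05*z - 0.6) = -0.37*z^5 - 1.23*z^4 + 3.74*z^3 - 4.66*z^2 + 1.08*z + 3.39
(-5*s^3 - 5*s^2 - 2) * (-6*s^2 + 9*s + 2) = 30*s^5 - 15*s^4 - 55*s^3 + 2*s^2 - 18*s - 4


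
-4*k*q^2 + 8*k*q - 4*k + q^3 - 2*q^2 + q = (-4*k + q)*(q - 1)^2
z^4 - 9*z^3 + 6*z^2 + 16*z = z*(z - 8)*(z - 2)*(z + 1)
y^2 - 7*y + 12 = (y - 4)*(y - 3)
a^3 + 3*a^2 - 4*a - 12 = (a - 2)*(a + 2)*(a + 3)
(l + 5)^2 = l^2 + 10*l + 25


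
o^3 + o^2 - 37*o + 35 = (o - 5)*(o - 1)*(o + 7)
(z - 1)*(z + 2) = z^2 + z - 2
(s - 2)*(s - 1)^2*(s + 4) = s^4 - 11*s^2 + 18*s - 8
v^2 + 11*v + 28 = (v + 4)*(v + 7)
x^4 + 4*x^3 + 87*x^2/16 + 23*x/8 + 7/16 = (x + 1/4)*(x + 1)^2*(x + 7/4)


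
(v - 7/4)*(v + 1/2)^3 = v^4 - v^3/4 - 15*v^2/8 - 19*v/16 - 7/32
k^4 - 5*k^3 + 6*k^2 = k^2*(k - 3)*(k - 2)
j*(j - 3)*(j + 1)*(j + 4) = j^4 + 2*j^3 - 11*j^2 - 12*j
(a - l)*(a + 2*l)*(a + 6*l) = a^3 + 7*a^2*l + 4*a*l^2 - 12*l^3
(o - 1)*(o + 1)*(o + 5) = o^3 + 5*o^2 - o - 5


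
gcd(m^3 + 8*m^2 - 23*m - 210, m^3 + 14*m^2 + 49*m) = m + 7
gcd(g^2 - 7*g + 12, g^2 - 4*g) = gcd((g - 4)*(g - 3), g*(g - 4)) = g - 4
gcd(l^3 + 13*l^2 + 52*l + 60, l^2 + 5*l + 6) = l + 2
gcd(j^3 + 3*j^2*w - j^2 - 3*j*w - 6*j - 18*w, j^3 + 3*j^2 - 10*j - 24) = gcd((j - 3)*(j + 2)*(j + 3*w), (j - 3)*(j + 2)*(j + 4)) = j^2 - j - 6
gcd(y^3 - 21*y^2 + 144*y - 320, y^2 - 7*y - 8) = y - 8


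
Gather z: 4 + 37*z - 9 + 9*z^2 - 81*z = 9*z^2 - 44*z - 5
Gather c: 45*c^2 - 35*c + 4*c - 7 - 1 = 45*c^2 - 31*c - 8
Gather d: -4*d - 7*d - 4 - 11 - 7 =-11*d - 22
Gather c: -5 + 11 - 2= 4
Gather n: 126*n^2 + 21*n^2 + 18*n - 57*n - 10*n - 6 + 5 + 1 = 147*n^2 - 49*n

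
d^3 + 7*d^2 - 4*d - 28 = (d - 2)*(d + 2)*(d + 7)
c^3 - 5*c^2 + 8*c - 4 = (c - 2)^2*(c - 1)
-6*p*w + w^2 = w*(-6*p + w)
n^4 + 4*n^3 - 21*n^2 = n^2*(n - 3)*(n + 7)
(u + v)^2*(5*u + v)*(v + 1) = 5*u^3*v + 5*u^3 + 11*u^2*v^2 + 11*u^2*v + 7*u*v^3 + 7*u*v^2 + v^4 + v^3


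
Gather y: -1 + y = y - 1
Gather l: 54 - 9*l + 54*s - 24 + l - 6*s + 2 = -8*l + 48*s + 32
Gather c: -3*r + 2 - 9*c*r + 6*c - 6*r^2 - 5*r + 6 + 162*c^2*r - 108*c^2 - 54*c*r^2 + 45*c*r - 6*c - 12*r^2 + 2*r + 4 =c^2*(162*r - 108) + c*(-54*r^2 + 36*r) - 18*r^2 - 6*r + 12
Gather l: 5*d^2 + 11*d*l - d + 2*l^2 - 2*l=5*d^2 - d + 2*l^2 + l*(11*d - 2)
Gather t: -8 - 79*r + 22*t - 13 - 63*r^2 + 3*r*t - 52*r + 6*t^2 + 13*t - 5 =-63*r^2 - 131*r + 6*t^2 + t*(3*r + 35) - 26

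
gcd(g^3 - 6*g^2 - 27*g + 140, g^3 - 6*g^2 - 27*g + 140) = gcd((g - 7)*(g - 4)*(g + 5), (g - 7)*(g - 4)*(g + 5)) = g^3 - 6*g^2 - 27*g + 140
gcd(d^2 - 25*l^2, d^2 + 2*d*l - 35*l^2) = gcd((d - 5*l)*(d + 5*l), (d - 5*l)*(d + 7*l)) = d - 5*l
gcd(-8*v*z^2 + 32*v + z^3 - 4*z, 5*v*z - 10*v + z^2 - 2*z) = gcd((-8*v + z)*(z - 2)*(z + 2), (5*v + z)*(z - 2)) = z - 2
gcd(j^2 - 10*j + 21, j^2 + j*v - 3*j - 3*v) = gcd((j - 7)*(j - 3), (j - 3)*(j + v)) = j - 3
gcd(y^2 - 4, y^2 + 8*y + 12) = y + 2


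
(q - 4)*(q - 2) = q^2 - 6*q + 8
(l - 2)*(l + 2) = l^2 - 4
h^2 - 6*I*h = h*(h - 6*I)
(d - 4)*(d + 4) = d^2 - 16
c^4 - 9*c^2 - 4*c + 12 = (c - 3)*(c - 1)*(c + 2)^2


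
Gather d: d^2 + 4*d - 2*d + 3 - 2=d^2 + 2*d + 1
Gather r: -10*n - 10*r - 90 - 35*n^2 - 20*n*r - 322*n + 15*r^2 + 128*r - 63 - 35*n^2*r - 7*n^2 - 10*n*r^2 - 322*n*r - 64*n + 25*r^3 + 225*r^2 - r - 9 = -42*n^2 - 396*n + 25*r^3 + r^2*(240 - 10*n) + r*(-35*n^2 - 342*n + 117) - 162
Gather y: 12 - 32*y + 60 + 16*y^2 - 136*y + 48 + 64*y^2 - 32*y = 80*y^2 - 200*y + 120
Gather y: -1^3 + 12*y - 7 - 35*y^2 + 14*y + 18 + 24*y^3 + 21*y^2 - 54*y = 24*y^3 - 14*y^2 - 28*y + 10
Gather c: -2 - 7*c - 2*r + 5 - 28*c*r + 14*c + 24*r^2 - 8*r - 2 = c*(7 - 28*r) + 24*r^2 - 10*r + 1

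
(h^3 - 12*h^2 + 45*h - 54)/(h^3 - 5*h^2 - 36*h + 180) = (h^2 - 6*h + 9)/(h^2 + h - 30)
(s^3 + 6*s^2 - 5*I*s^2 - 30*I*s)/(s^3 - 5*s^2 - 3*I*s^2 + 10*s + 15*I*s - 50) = s*(s + 6)/(s^2 + s*(-5 + 2*I) - 10*I)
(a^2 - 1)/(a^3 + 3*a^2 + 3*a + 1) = (a - 1)/(a^2 + 2*a + 1)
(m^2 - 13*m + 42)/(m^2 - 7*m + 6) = (m - 7)/(m - 1)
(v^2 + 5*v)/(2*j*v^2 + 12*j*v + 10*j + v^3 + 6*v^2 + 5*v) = v/(2*j*v + 2*j + v^2 + v)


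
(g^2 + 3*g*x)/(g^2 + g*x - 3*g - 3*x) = g*(g + 3*x)/(g^2 + g*x - 3*g - 3*x)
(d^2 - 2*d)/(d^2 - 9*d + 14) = d/(d - 7)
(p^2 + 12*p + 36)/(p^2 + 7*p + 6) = (p + 6)/(p + 1)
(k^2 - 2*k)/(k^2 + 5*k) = (k - 2)/(k + 5)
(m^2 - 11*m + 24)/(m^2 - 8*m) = (m - 3)/m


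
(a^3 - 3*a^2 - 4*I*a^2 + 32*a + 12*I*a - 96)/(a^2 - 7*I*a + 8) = (a^2 + a*(-3 + 4*I) - 12*I)/(a + I)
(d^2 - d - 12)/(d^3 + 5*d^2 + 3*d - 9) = (d - 4)/(d^2 + 2*d - 3)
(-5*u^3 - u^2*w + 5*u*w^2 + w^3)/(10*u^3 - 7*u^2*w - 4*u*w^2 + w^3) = (-5*u^2 - 6*u*w - w^2)/(10*u^2 + 3*u*w - w^2)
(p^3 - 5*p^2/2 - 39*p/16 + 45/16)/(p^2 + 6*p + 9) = (16*p^3 - 40*p^2 - 39*p + 45)/(16*(p^2 + 6*p + 9))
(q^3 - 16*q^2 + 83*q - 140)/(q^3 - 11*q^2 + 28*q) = (q - 5)/q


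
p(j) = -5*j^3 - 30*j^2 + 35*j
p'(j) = -15*j^2 - 60*j + 35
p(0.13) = 4.03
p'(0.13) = 26.95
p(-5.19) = -290.74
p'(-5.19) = -57.64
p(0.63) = 8.89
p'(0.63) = -8.75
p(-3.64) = -283.75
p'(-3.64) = 54.66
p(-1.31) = -86.09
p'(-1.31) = 87.86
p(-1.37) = -91.40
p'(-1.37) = 89.05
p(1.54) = -35.51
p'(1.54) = -92.97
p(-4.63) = -308.89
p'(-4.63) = -8.75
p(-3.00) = -240.00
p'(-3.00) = 80.00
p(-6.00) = -210.00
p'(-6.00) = -145.00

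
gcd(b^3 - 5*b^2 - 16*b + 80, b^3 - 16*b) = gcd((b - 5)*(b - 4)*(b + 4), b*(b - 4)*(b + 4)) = b^2 - 16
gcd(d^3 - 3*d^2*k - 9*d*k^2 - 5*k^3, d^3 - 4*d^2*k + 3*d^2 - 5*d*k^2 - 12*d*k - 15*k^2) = d^2 - 4*d*k - 5*k^2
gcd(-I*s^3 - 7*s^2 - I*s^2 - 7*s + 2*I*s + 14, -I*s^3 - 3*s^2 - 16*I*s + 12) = 1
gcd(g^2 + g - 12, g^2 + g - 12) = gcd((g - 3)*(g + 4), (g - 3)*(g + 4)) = g^2 + g - 12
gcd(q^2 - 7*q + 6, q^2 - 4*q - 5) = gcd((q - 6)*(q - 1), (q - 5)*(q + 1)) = 1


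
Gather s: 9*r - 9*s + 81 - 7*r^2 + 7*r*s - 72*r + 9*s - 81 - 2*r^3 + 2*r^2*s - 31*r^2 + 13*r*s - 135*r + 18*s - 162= -2*r^3 - 38*r^2 - 198*r + s*(2*r^2 + 20*r + 18) - 162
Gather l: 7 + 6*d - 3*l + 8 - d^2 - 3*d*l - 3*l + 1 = -d^2 + 6*d + l*(-3*d - 6) + 16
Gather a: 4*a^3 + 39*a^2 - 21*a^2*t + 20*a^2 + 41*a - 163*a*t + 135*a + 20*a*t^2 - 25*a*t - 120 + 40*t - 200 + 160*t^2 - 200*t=4*a^3 + a^2*(59 - 21*t) + a*(20*t^2 - 188*t + 176) + 160*t^2 - 160*t - 320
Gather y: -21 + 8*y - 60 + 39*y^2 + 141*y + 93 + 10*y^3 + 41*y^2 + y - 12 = 10*y^3 + 80*y^2 + 150*y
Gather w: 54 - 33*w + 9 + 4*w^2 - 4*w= 4*w^2 - 37*w + 63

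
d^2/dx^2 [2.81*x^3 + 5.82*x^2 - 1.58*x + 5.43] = 16.86*x + 11.64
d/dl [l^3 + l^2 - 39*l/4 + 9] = 3*l^2 + 2*l - 39/4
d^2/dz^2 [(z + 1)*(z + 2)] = 2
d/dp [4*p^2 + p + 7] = 8*p + 1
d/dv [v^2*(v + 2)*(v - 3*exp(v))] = v*(-3*v^2*exp(v) + 4*v^2 - 15*v*exp(v) + 6*v - 12*exp(v))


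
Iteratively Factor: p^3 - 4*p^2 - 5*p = (p + 1)*(p^2 - 5*p) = p*(p + 1)*(p - 5)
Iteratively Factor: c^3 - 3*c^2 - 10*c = (c + 2)*(c^2 - 5*c) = (c - 5)*(c + 2)*(c)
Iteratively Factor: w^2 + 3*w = (w + 3)*(w)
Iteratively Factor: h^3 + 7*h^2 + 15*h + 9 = (h + 3)*(h^2 + 4*h + 3) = (h + 1)*(h + 3)*(h + 3)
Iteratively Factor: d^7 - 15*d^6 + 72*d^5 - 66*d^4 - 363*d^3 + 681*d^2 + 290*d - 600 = (d + 1)*(d^6 - 16*d^5 + 88*d^4 - 154*d^3 - 209*d^2 + 890*d - 600) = (d + 1)*(d + 2)*(d^5 - 18*d^4 + 124*d^3 - 402*d^2 + 595*d - 300) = (d - 5)*(d + 1)*(d + 2)*(d^4 - 13*d^3 + 59*d^2 - 107*d + 60) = (d - 5)*(d - 4)*(d + 1)*(d + 2)*(d^3 - 9*d^2 + 23*d - 15) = (d - 5)*(d - 4)*(d - 3)*(d + 1)*(d + 2)*(d^2 - 6*d + 5) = (d - 5)*(d - 4)*(d - 3)*(d - 1)*(d + 1)*(d + 2)*(d - 5)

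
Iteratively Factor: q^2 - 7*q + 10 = (q - 2)*(q - 5)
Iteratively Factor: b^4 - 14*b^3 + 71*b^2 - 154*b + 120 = (b - 4)*(b^3 - 10*b^2 + 31*b - 30) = (b - 4)*(b - 3)*(b^2 - 7*b + 10) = (b - 4)*(b - 3)*(b - 2)*(b - 5)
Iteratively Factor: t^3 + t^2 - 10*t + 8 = (t - 1)*(t^2 + 2*t - 8) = (t - 1)*(t + 4)*(t - 2)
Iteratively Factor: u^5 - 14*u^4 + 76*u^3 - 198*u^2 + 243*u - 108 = (u - 4)*(u^4 - 10*u^3 + 36*u^2 - 54*u + 27) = (u - 4)*(u - 1)*(u^3 - 9*u^2 + 27*u - 27) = (u - 4)*(u - 3)*(u - 1)*(u^2 - 6*u + 9) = (u - 4)*(u - 3)^2*(u - 1)*(u - 3)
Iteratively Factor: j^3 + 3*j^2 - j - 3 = (j - 1)*(j^2 + 4*j + 3) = (j - 1)*(j + 1)*(j + 3)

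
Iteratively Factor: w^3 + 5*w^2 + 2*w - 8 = (w + 2)*(w^2 + 3*w - 4) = (w + 2)*(w + 4)*(w - 1)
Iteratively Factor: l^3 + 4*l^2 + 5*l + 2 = (l + 2)*(l^2 + 2*l + 1) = (l + 1)*(l + 2)*(l + 1)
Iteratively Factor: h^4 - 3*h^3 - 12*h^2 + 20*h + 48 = (h + 2)*(h^3 - 5*h^2 - 2*h + 24) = (h - 3)*(h + 2)*(h^2 - 2*h - 8) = (h - 3)*(h + 2)^2*(h - 4)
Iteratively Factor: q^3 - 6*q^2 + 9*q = (q)*(q^2 - 6*q + 9) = q*(q - 3)*(q - 3)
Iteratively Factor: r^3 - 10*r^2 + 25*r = (r - 5)*(r^2 - 5*r) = r*(r - 5)*(r - 5)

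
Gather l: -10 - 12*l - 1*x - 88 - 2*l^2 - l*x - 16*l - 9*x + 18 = -2*l^2 + l*(-x - 28) - 10*x - 80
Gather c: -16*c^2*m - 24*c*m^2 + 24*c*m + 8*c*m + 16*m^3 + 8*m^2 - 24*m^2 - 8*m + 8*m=-16*c^2*m + c*(-24*m^2 + 32*m) + 16*m^3 - 16*m^2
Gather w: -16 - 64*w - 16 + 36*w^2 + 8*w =36*w^2 - 56*w - 32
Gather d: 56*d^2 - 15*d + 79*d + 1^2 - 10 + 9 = 56*d^2 + 64*d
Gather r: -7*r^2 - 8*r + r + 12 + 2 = -7*r^2 - 7*r + 14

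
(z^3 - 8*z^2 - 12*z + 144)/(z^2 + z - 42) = (z^2 - 2*z - 24)/(z + 7)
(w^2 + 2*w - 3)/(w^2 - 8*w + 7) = (w + 3)/(w - 7)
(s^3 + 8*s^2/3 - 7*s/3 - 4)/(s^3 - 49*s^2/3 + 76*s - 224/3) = (s^2 + 4*s + 3)/(s^2 - 15*s + 56)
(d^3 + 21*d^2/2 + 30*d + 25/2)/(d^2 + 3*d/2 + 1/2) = (d^2 + 10*d + 25)/(d + 1)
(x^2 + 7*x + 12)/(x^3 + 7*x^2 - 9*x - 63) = (x + 4)/(x^2 + 4*x - 21)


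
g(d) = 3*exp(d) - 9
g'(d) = 3*exp(d)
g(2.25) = 19.46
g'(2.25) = 28.46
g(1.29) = 1.90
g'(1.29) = 10.90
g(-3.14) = -8.87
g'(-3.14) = 0.13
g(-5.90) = -8.99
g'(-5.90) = 0.01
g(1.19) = 0.86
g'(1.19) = 9.86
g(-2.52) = -8.76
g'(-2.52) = 0.24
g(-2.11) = -8.64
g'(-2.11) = 0.36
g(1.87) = 10.46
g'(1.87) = 19.46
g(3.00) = 51.26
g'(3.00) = 60.26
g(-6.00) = -8.99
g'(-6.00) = 0.01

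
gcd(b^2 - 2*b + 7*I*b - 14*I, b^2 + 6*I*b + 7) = b + 7*I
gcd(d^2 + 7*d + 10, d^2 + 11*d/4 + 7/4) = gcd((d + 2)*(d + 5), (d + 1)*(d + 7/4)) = 1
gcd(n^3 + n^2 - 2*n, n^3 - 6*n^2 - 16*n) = n^2 + 2*n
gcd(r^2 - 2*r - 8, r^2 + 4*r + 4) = r + 2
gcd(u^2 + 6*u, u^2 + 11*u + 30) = u + 6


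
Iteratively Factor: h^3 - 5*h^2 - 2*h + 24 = (h + 2)*(h^2 - 7*h + 12) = (h - 4)*(h + 2)*(h - 3)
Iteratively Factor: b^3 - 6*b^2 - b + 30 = (b - 3)*(b^2 - 3*b - 10) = (b - 3)*(b + 2)*(b - 5)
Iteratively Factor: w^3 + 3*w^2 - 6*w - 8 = (w - 2)*(w^2 + 5*w + 4) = (w - 2)*(w + 4)*(w + 1)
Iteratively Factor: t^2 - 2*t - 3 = (t + 1)*(t - 3)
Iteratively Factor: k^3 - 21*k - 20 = (k + 1)*(k^2 - k - 20) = (k + 1)*(k + 4)*(k - 5)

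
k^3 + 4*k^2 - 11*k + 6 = (k - 1)^2*(k + 6)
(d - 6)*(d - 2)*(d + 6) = d^3 - 2*d^2 - 36*d + 72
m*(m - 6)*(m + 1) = m^3 - 5*m^2 - 6*m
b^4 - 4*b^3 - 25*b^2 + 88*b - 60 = (b - 6)*(b - 2)*(b - 1)*(b + 5)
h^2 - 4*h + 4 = (h - 2)^2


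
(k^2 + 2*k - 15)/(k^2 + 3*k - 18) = (k + 5)/(k + 6)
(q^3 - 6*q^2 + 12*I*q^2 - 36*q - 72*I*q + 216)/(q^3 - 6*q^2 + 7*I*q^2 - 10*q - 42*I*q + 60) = (q^2 + 12*I*q - 36)/(q^2 + 7*I*q - 10)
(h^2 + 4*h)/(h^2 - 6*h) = (h + 4)/(h - 6)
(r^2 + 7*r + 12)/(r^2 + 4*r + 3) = (r + 4)/(r + 1)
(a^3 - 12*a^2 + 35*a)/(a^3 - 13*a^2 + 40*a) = (a - 7)/(a - 8)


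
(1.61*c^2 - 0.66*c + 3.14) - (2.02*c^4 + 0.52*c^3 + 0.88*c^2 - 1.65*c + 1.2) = -2.02*c^4 - 0.52*c^3 + 0.73*c^2 + 0.99*c + 1.94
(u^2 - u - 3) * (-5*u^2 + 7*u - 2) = -5*u^4 + 12*u^3 + 6*u^2 - 19*u + 6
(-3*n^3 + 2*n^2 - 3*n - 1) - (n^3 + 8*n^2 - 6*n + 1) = -4*n^3 - 6*n^2 + 3*n - 2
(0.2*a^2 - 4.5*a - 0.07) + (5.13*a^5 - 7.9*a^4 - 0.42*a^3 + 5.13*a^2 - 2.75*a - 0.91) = 5.13*a^5 - 7.9*a^4 - 0.42*a^3 + 5.33*a^2 - 7.25*a - 0.98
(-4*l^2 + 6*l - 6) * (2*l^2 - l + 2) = -8*l^4 + 16*l^3 - 26*l^2 + 18*l - 12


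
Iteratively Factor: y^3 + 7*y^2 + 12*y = (y + 3)*(y^2 + 4*y) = y*(y + 3)*(y + 4)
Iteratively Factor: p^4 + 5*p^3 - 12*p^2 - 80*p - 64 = (p + 1)*(p^3 + 4*p^2 - 16*p - 64) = (p + 1)*(p + 4)*(p^2 - 16) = (p + 1)*(p + 4)^2*(p - 4)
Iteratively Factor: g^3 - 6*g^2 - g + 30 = (g + 2)*(g^2 - 8*g + 15) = (g - 5)*(g + 2)*(g - 3)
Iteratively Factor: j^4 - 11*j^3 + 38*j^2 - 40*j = (j - 4)*(j^3 - 7*j^2 + 10*j) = (j - 4)*(j - 2)*(j^2 - 5*j) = (j - 5)*(j - 4)*(j - 2)*(j)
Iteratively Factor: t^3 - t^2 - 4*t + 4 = (t - 1)*(t^2 - 4) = (t - 2)*(t - 1)*(t + 2)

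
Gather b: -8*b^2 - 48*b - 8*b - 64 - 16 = -8*b^2 - 56*b - 80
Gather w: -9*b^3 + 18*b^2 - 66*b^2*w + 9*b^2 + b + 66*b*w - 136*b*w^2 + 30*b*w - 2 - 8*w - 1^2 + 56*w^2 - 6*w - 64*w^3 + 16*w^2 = -9*b^3 + 27*b^2 + b - 64*w^3 + w^2*(72 - 136*b) + w*(-66*b^2 + 96*b - 14) - 3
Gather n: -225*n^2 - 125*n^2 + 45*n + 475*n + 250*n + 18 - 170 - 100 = -350*n^2 + 770*n - 252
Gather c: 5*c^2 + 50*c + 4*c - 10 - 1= 5*c^2 + 54*c - 11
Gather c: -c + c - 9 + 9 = 0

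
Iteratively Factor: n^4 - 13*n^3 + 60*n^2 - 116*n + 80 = (n - 5)*(n^3 - 8*n^2 + 20*n - 16) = (n - 5)*(n - 4)*(n^2 - 4*n + 4) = (n - 5)*(n - 4)*(n - 2)*(n - 2)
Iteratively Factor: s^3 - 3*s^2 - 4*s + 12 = (s + 2)*(s^2 - 5*s + 6) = (s - 2)*(s + 2)*(s - 3)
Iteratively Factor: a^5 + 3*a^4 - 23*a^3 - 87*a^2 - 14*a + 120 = (a - 1)*(a^4 + 4*a^3 - 19*a^2 - 106*a - 120) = (a - 1)*(a + 2)*(a^3 + 2*a^2 - 23*a - 60) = (a - 1)*(a + 2)*(a + 3)*(a^2 - a - 20) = (a - 5)*(a - 1)*(a + 2)*(a + 3)*(a + 4)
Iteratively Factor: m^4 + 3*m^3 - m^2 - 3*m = (m - 1)*(m^3 + 4*m^2 + 3*m) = (m - 1)*(m + 1)*(m^2 + 3*m) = m*(m - 1)*(m + 1)*(m + 3)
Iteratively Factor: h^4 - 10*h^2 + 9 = (h + 1)*(h^3 - h^2 - 9*h + 9) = (h - 1)*(h + 1)*(h^2 - 9) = (h - 1)*(h + 1)*(h + 3)*(h - 3)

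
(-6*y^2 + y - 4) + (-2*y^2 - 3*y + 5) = -8*y^2 - 2*y + 1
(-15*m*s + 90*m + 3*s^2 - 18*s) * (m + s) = -15*m^2*s + 90*m^2 - 12*m*s^2 + 72*m*s + 3*s^3 - 18*s^2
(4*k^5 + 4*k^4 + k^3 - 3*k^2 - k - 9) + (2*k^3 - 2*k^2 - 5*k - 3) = 4*k^5 + 4*k^4 + 3*k^3 - 5*k^2 - 6*k - 12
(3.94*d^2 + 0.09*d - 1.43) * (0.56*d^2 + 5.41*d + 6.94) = 2.2064*d^4 + 21.3658*d^3 + 27.0297*d^2 - 7.1117*d - 9.9242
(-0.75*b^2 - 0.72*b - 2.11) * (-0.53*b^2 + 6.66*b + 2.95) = 0.3975*b^4 - 4.6134*b^3 - 5.8894*b^2 - 16.1766*b - 6.2245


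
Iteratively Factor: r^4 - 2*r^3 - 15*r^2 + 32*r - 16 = (r - 4)*(r^3 + 2*r^2 - 7*r + 4) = (r - 4)*(r + 4)*(r^2 - 2*r + 1) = (r - 4)*(r - 1)*(r + 4)*(r - 1)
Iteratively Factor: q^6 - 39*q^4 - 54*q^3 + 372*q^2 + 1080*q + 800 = (q + 2)*(q^5 - 2*q^4 - 35*q^3 + 16*q^2 + 340*q + 400) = (q - 5)*(q + 2)*(q^4 + 3*q^3 - 20*q^2 - 84*q - 80) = (q - 5)*(q + 2)^2*(q^3 + q^2 - 22*q - 40) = (q - 5)*(q + 2)^2*(q + 4)*(q^2 - 3*q - 10) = (q - 5)*(q + 2)^3*(q + 4)*(q - 5)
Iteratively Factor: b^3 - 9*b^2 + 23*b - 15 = (b - 5)*(b^2 - 4*b + 3) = (b - 5)*(b - 3)*(b - 1)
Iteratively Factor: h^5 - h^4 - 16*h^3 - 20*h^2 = (h + 2)*(h^4 - 3*h^3 - 10*h^2) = (h + 2)^2*(h^3 - 5*h^2) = h*(h + 2)^2*(h^2 - 5*h) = h^2*(h + 2)^2*(h - 5)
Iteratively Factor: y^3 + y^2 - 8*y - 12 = (y + 2)*(y^2 - y - 6) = (y - 3)*(y + 2)*(y + 2)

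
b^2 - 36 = (b - 6)*(b + 6)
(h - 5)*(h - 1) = h^2 - 6*h + 5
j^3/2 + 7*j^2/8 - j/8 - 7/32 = (j/2 + 1/4)*(j - 1/2)*(j + 7/4)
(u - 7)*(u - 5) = u^2 - 12*u + 35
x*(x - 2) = x^2 - 2*x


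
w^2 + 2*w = w*(w + 2)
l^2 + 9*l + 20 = (l + 4)*(l + 5)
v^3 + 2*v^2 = v^2*(v + 2)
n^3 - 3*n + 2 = (n - 1)^2*(n + 2)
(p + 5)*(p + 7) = p^2 + 12*p + 35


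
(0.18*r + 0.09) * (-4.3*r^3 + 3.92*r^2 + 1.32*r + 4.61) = -0.774*r^4 + 0.3186*r^3 + 0.5904*r^2 + 0.9486*r + 0.4149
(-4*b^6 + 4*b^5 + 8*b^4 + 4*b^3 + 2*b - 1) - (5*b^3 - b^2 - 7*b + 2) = -4*b^6 + 4*b^5 + 8*b^4 - b^3 + b^2 + 9*b - 3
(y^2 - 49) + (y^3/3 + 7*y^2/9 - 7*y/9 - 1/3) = y^3/3 + 16*y^2/9 - 7*y/9 - 148/3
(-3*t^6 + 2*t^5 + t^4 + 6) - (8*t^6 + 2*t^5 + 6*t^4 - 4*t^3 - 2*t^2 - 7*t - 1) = -11*t^6 - 5*t^4 + 4*t^3 + 2*t^2 + 7*t + 7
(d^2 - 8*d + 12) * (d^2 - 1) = d^4 - 8*d^3 + 11*d^2 + 8*d - 12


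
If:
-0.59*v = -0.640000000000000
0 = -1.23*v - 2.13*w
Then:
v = 1.08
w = -0.63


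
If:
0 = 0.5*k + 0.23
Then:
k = -0.46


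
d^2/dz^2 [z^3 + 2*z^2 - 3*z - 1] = 6*z + 4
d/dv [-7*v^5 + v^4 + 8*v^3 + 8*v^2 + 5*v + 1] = -35*v^4 + 4*v^3 + 24*v^2 + 16*v + 5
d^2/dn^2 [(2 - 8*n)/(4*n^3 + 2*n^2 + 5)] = 8*(-8*n^2*(3*n + 1)^2*(4*n - 1) + (24*n^2 + 8*n + (4*n - 1)*(6*n + 1))*(4*n^3 + 2*n^2 + 5))/(4*n^3 + 2*n^2 + 5)^3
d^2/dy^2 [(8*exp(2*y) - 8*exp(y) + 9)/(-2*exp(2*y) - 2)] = 2*(2*exp(4*y) - exp(3*y) - 12*exp(2*y) + exp(y) + 2)*exp(y)/(exp(6*y) + 3*exp(4*y) + 3*exp(2*y) + 1)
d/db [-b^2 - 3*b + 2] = -2*b - 3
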